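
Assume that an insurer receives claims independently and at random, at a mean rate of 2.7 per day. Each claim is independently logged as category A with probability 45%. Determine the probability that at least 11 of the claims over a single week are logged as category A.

0.2372

Thinning: the claims that are logged as category A themselves form a Poisson process with rate 0.45 × 2.7 = 1.215 per day.
Over the interval, μ = 1.215 × 7 = 8.505 (a week = 7 days).
P(N ≥ 11) = 1 − P(N ≤ 10) ≈ 0.2372.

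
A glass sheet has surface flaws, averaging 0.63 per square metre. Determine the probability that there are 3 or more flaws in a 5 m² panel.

0.6096

Over the interval, μ = 0.63 × 5 = 3.15 (a 5 m² panel = 5 square metres).
P(N ≥ 3) = 1 − P(N ≤ 2) = 1 − Σ_{j=0}^{2} e^(−μ) μ^j/j! ≈ 0.6096.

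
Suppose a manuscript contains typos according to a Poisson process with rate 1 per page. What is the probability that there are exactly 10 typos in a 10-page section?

Over the interval, μ = 1 × 10 = 10 (a 10-page section = 10 pages).
P(N = 10) = e^(−μ) μ^10/10! = e^(−10) · 10^10/3628800 ≈ 0.1251.

0.1251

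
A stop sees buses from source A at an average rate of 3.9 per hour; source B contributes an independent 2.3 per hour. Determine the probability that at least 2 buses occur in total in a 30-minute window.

0.8153

Independent Poisson processes superpose: combined rate λ = 3.9 + 2.3 = 6.2 per hour.
Over the interval, μ = 6.2 × 0.5 = 3.1 (a 30-minute window = 0.5 hours).
P(N ≥ 2) = 1 − P(N ≤ 1) ≈ 0.8153.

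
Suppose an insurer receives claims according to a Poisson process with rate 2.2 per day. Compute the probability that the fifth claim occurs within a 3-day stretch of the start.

0.7873

Over the interval, μ = 2.2 × 3 = 6.6 (a 3-day stretch = 3 days).
The fifth arrival falls in the interval iff at least 5 events occur there: P(S_5 ≤ t) = P(N ≥ 5) = 1 − P(N ≤ 4) ≈ 0.7873.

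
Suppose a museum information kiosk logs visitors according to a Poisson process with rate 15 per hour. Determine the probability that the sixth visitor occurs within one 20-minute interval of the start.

Over the interval, μ = 15 × 1/3 = 5 (a 20-minute interval = 1/3 hours).
The sixth arrival falls in the interval iff at least 6 events occur there: P(S_6 ≤ t) = P(N ≥ 6) = 1 − P(N ≤ 5) ≈ 0.3840.

0.3840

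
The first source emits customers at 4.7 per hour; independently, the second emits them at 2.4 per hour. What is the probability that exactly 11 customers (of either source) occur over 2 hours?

0.0807

Independent Poisson processes superpose: combined rate λ = 4.7 + 2.4 = 7.1 per hour.
Over the interval, μ = 7.1 × 2 = 14.2 (2 hours).
P(N = 11) = e^(−14.2) · 14.2^11/11! ≈ 0.0807.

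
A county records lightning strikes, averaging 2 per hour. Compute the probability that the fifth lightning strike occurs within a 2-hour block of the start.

0.3712

Over the interval, μ = 2 × 2 = 4 (a 2-hour block = 2 hours).
The fifth arrival falls in the interval iff at least 5 events occur there: P(S_5 ≤ t) = P(N ≥ 5) = 1 − P(N ≤ 4) ≈ 0.3712.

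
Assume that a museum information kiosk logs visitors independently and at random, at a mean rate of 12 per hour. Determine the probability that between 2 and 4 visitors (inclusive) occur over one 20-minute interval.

Over the interval, μ = 12 × 1/3 = 4 (a 20-minute interval = 1/3 hours).
P(2 ≤ N ≤ 4) = Σ_{j=2}^{4} e^(−4) · 4^j/j! ≈ 0.5373.

0.5373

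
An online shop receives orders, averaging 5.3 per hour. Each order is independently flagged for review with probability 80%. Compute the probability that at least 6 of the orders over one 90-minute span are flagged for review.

0.6103

Thinning: the orders that are flagged for review themselves form a Poisson process with rate 0.8 × 5.3 = 4.24 per hour.
Over the interval, μ = 4.24 × 1.5 = 6.36 (a 90-minute span = 1.5 hours).
P(N ≥ 6) = 1 − P(N ≤ 5) ≈ 0.6103.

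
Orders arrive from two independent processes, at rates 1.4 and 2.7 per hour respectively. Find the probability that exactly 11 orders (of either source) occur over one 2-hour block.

0.0776

Independent Poisson processes superpose: combined rate λ = 1.4 + 2.7 = 4.1 per hour.
Over the interval, μ = 4.1 × 2 = 8.2 (a 2-hour block = 2 hours).
P(N = 11) = e^(−8.2) · 8.2^11/11! ≈ 0.0776.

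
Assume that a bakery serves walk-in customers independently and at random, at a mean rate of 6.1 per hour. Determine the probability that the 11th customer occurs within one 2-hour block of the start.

0.6734

Over the interval, μ = 6.1 × 2 = 12.2 (a 2-hour block = 2 hours).
The 11th arrival falls in the interval iff at least 11 events occur there: P(S_11 ≤ t) = P(N ≥ 11) = 1 − P(N ≤ 10) ≈ 0.6734.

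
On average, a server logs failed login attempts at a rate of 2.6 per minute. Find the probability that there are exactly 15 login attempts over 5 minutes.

Over the interval, μ = 2.6 × 5 = 13 (5 minutes).
P(N = 15) = e^(−μ) μ^15/15! = e^(−13) · 13^15/1307674368000 ≈ 0.0885.

0.0885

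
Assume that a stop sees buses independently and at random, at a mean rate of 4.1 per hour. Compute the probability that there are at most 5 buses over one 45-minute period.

Over the interval, μ = 4.1 × 0.75 = 3.075 (a 45-minute period = 0.75 hours).
P(N ≤ 5) = Σ_{j=0}^{5} e^(−μ) μ^j/j! ≈ 0.9083.

0.9083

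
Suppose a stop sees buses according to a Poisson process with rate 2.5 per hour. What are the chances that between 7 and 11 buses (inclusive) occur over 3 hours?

Over the interval, μ = 2.5 × 3 = 7.5 (3 hours).
P(7 ≤ N ≤ 11) = Σ_{j=7}^{11} e^(−7.5) · 7.5^j/j! ≈ 0.5426.

0.5426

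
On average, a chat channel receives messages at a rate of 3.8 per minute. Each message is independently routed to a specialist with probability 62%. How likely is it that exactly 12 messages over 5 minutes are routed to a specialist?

0.1141

Thinning: the messages that are routed to a specialist themselves form a Poisson process with rate 0.62 × 3.8 = 2.356 per minute.
Over the interval, μ = 2.356 × 5 = 11.78 (5 minutes).
P(N = 12) = e^(−11.78) · 11.78^12/12! ≈ 0.1141.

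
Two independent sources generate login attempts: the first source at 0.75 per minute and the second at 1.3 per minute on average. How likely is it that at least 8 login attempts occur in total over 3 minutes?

Independent Poisson processes superpose: combined rate λ = 0.75 + 1.3 = 2.05 per minute.
Over the interval, μ = 2.05 × 3 = 6.15 (3 minutes).
P(N ≥ 8) = 1 − P(N ≤ 7) ≈ 0.2769.

0.2769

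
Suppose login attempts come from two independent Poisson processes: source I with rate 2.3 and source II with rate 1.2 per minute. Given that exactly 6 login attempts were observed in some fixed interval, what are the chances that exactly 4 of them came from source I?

Given the total, each event is independently from source I with probability p = λ_I/(λ_I+λ_II) = 2.3/3.5 ≈ 0.6571.
So K ~ Binomial(6, 2.3/3.5): P(K = 4) = C(6,4) · (2.3/3.5)^4 · (1.2/3.5)^2 ≈ 0.3288.

0.3288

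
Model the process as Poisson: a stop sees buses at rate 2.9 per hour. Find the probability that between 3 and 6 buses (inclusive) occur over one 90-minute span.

0.6586

Over the interval, μ = 2.9 × 1.5 = 4.35 (a 90-minute span = 1.5 hours).
P(3 ≤ N ≤ 6) = Σ_{j=3}^{6} e^(−4.35) · 4.35^j/j! ≈ 0.6586.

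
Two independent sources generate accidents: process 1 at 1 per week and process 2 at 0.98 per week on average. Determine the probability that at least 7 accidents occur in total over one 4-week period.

0.6768

Independent Poisson processes superpose: combined rate λ = 1 + 0.98 = 1.98 per week.
Over the interval, μ = 1.98 × 4 = 7.92 (a 4-week period = 4 weeks).
P(N ≥ 7) = 1 − P(N ≤ 6) ≈ 0.6768.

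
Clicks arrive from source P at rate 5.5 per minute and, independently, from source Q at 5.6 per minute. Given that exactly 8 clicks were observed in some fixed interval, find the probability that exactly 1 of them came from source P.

0.0330

Given the total, each event is independently from source P with probability p = λ_P/(λ_P+λ_Q) = 5.5/11.1 ≈ 0.4955.
So K ~ Binomial(8, 5.5/11.1): P(K = 1) = C(8,1) · (5.5/11.1)^1 · (5.6/11.1)^7 ≈ 0.0330.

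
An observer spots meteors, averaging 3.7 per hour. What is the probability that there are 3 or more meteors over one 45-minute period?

Over the interval, μ = 3.7 × 0.75 = 2.775 (a 45-minute period = 0.75 hours).
P(N ≥ 3) = 1 − P(N ≤ 2) = 1 − Σ_{j=0}^{2} e^(−μ) μ^j/j! ≈ 0.5246.

0.5246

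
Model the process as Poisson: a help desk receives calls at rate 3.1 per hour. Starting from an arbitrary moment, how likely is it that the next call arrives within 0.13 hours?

Inter-arrival times are exponential with rate λ = 3.1 per hour.
P(T ≤ 0.13) = 1 − e^(−λt) = 1 − e^(−3.1 × 0.13) = 1 − e^(−0.403) ≈ 0.3317.

0.3317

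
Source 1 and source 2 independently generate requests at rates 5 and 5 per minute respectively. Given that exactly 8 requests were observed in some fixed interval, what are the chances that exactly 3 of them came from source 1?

0.2188

Given the total, each event is independently from source 1 with probability p = λ_1/(λ_1+λ_2) = 5/10 = 0.5000.
So K ~ Binomial(8, 5/10): P(K = 3) = C(8,3) · (5/10)^3 · (5/10)^5 ≈ 0.2188.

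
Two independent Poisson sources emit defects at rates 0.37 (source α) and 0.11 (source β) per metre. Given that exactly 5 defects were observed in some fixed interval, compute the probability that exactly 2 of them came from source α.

0.0715

Given the total, each event is independently from source α with probability p = λ_α/(λ_α+λ_β) = 0.37/0.48 ≈ 0.7708.
So K ~ Binomial(5, 0.37/0.48): P(K = 2) = C(5,2) · (0.37/0.48)^2 · (0.11/0.48)^3 ≈ 0.0715.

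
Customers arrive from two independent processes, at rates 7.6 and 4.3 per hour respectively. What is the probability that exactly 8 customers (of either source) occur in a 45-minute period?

Independent Poisson processes superpose: combined rate λ = 7.6 + 4.3 = 11.9 per hour.
Over the interval, μ = 11.9 × 0.75 = 8.925 (a 45-minute period = 0.75 hours).
P(N = 8) = e^(−8.925) · 8.925^8/8! ≈ 0.1328.

0.1328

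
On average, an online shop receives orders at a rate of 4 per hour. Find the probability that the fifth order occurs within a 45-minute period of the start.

0.1847

Over the interval, μ = 4 × 0.75 = 3 (a 45-minute period = 0.75 hours).
The fifth arrival falls in the interval iff at least 5 events occur there: P(S_5 ≤ t) = P(N ≥ 5) = 1 − P(N ≤ 4) ≈ 0.1847.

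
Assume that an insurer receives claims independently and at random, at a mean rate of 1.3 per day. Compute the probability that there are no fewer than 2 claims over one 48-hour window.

0.7326

Over the interval, μ = 1.3 × 2 = 2.6 (a 48-hour window = 2 days).
P(N ≥ 2) = 1 − P(N ≤ 1) = 1 − Σ_{j=0}^{1} e^(−μ) μ^j/j! ≈ 0.7326.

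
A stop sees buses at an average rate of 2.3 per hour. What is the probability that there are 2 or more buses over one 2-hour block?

Over the interval, μ = 2.3 × 2 = 4.6 (a 2-hour block = 2 hours).
P(N ≥ 2) = 1 − P(N ≤ 1) = 1 − Σ_{j=0}^{1} e^(−μ) μ^j/j! ≈ 0.9437.

0.9437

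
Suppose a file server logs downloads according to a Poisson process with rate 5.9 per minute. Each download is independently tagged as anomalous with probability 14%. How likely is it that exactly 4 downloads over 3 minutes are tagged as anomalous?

Thinning: the downloads that are tagged as anomalous themselves form a Poisson process with rate 0.14 × 5.9 = 0.826 per minute.
Over the interval, μ = 0.826 × 3 = 2.478 (3 minutes).
P(N = 4) = e^(−2.478) · 2.478^4/4! ≈ 0.1318.

0.1318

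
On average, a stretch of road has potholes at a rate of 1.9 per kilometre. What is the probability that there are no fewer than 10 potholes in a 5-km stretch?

0.4782

Over the interval, μ = 1.9 × 5 = 9.5 (a 5-km stretch = 5 kilometres).
P(N ≥ 10) = 1 − P(N ≤ 9) = 1 − Σ_{j=0}^{9} e^(−μ) μ^j/j! ≈ 0.4782.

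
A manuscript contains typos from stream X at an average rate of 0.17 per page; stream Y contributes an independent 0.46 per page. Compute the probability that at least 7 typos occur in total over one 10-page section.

Independent Poisson processes superpose: combined rate λ = 0.17 + 0.46 = 0.63 per page.
Over the interval, μ = 0.63 × 10 = 6.3 (a 10-page section = 10 pages).
P(N ≥ 7) = 1 − P(N ≤ 6) ≈ 0.4418.

0.4418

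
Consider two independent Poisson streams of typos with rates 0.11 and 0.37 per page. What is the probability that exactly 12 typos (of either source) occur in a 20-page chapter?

0.0866

Independent Poisson processes superpose: combined rate λ = 0.11 + 0.37 = 0.48 per page.
Over the interval, μ = 0.48 × 20 = 9.6 (a 20-page chapter = 20 pages).
P(N = 12) = e^(−9.6) · 9.6^12/12! ≈ 0.0866.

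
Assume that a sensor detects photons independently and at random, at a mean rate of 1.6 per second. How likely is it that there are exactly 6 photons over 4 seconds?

0.1586

Over the interval, μ = 1.6 × 4 = 6.4 (4 seconds).
P(N = 6) = e^(−μ) μ^6/6! = e^(−6.4) · 6.4^6/720 ≈ 0.1586.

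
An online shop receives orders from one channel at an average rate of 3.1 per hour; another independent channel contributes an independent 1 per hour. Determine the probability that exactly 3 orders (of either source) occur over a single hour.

0.1904

Independent Poisson processes superpose: combined rate λ = 3.1 + 1 = 4.1 per hour.
So μ = 4.1.
P(N = 3) = e^(−4.1) · 4.1^3/3! ≈ 0.1904.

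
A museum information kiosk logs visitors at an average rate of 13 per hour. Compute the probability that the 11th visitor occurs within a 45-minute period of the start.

0.3857

Over the interval, μ = 13 × 0.75 = 9.75 (a 45-minute period = 0.75 hours).
The 11th arrival falls in the interval iff at least 11 events occur there: P(S_11 ≤ t) = P(N ≥ 11) = 1 − P(N ≤ 10) ≈ 0.3857.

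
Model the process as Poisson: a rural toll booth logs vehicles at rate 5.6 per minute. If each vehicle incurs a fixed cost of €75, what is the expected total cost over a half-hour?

€12600

E[N] = 5.6 × 30 = 168 (a half-hour = 30 minutes); E[cost] = 168 × €75 = €12600.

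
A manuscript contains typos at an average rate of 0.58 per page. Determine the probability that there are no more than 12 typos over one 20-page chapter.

Over the interval, μ = 0.58 × 20 = 11.6 (a 20-page chapter = 20 pages).
P(N ≤ 12) = Σ_{j=0}^{12} e^(−μ) μ^j/j! ≈ 0.6216.

0.6216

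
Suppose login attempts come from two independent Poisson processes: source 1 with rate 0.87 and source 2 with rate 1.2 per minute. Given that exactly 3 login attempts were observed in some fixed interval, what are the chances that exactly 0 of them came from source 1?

0.1948

Given the total, each event is independently from source 1 with probability p = λ_1/(λ_1+λ_2) = 0.87/2.07 ≈ 0.4203.
So K ~ Binomial(3, 0.87/2.07): P(K = 0) = C(3,0) · (0.87/2.07)^0 · (1.2/2.07)^3 ≈ 0.1948.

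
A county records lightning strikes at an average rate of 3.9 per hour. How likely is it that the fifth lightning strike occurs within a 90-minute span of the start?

0.6944

Over the interval, μ = 3.9 × 1.5 = 5.85 (a 90-minute span = 1.5 hours).
The fifth arrival falls in the interval iff at least 5 events occur there: P(S_5 ≤ t) = P(N ≥ 5) = 1 − P(N ≤ 4) ≈ 0.6944.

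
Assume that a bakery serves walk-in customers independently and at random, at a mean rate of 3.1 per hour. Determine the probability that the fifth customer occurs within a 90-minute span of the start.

0.4961

Over the interval, μ = 3.1 × 1.5 = 4.65 (a 90-minute span = 1.5 hours).
The fifth arrival falls in the interval iff at least 5 events occur there: P(S_5 ≤ t) = P(N ≥ 5) = 1 − P(N ≤ 4) ≈ 0.4961.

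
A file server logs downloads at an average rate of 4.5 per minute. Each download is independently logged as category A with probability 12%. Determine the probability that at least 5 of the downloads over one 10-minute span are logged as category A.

0.6267

Thinning: the downloads that are logged as category A themselves form a Poisson process with rate 0.12 × 4.5 = 0.54 per minute.
Over the interval, μ = 0.54 × 10 = 5.4 (a 10-minute span = 10 minutes).
P(N ≥ 5) = 1 − P(N ≤ 4) ≈ 0.6267.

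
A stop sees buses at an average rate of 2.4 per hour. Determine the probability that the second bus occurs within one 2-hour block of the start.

Over the interval, μ = 2.4 × 2 = 4.8 (a 2-hour block = 2 hours).
The second arrival falls in the interval iff at least 2 events occur there: P(S_2 ≤ t) = P(N ≥ 2) = 1 − P(N ≤ 1) ≈ 0.9523.

0.9523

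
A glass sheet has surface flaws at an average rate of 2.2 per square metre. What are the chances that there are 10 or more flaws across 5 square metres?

Over the interval, μ = 2.2 × 5 = 11 (5 square metres).
P(N ≥ 10) = 1 − P(N ≤ 9) = 1 − Σ_{j=0}^{9} e^(−μ) μ^j/j! ≈ 0.6595.

0.6595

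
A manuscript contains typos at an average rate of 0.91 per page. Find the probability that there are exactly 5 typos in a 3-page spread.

Over the interval, μ = 0.91 × 3 = 2.73 (a 3-page spread = 3 pages).
P(N = 5) = e^(−μ) μ^5/5! = e^(−2.73) · 2.73^5/120 ≈ 0.0824.

0.0824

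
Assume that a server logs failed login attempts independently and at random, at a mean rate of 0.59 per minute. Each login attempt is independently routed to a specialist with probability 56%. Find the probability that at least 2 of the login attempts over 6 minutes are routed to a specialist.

0.5892

Thinning: the login attempts that are routed to a specialist themselves form a Poisson process with rate 0.56 × 0.59 = 0.3304 per minute.
Over the interval, μ = 0.3304 × 6 = 1.9824 (6 minutes).
P(N ≥ 2) = 1 − P(N ≤ 1) ≈ 0.5892.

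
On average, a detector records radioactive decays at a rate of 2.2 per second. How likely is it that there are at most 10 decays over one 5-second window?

Over the interval, μ = 2.2 × 5 = 11 (a 5-second window = 5 seconds).
P(N ≤ 10) = Σ_{j=0}^{10} e^(−μ) μ^j/j! ≈ 0.4599.

0.4599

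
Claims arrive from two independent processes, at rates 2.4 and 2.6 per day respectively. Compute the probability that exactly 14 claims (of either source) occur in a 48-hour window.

0.0521

Independent Poisson processes superpose: combined rate λ = 2.4 + 2.6 = 5 per day.
Over the interval, μ = 5 × 2 = 10 (a 48-hour window = 2 days).
P(N = 14) = e^(−10) · 10^14/14! ≈ 0.0521.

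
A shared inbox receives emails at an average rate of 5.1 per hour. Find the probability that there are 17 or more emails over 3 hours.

0.3649

Over the interval, μ = 5.1 × 3 = 15.3 (3 hours).
P(N ≥ 17) = 1 − P(N ≤ 16) = 1 − Σ_{j=0}^{16} e^(−μ) μ^j/j! ≈ 0.3649.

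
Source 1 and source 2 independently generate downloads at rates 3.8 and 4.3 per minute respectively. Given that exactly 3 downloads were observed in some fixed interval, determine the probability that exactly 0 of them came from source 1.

Given the total, each event is independently from source 1 with probability p = λ_1/(λ_1+λ_2) = 3.8/8.1 ≈ 0.4691.
So K ~ Binomial(3, 3.8/8.1): P(K = 0) = C(3,0) · (3.8/8.1)^0 · (4.3/8.1)^3 ≈ 0.1496.

0.1496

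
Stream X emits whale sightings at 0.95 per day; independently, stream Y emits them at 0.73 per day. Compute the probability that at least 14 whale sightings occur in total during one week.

Independent Poisson processes superpose: combined rate λ = 0.95 + 0.73 = 1.68 per day.
Over the interval, μ = 1.68 × 7 = 11.76 (a week = 7 days).
P(N ≥ 14) = 1 − P(N ≤ 13) ≈ 0.2934.

0.2934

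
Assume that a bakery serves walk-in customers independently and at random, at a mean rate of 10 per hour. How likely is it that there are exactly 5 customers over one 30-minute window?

0.1755

Over the interval, μ = 10 × 0.5 = 5 (a 30-minute window = 0.5 hours).
P(N = 5) = e^(−μ) μ^5/5! = e^(−5) · 5^5/120 ≈ 0.1755.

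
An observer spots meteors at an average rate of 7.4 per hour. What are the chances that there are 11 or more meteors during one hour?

With mean μ = 7.4 per hour,
P(N ≥ 11) = 1 − P(N ≤ 10) = 1 − Σ_{j=0}^{10} e^(−μ) μ^j/j! ≈ 0.1293.

0.1293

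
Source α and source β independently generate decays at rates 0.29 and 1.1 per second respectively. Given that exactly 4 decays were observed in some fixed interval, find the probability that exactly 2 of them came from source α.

Given the total, each event is independently from source α with probability p = λ_α/(λ_α+λ_β) = 0.29/1.39 ≈ 0.2086.
So K ~ Binomial(4, 0.29/1.39): P(K = 2) = C(4,2) · (0.29/1.39)^2 · (1.1/1.39)^2 ≈ 0.1636.

0.1636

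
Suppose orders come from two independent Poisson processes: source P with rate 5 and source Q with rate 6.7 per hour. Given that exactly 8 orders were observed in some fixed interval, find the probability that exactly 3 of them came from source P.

0.2691

Given the total, each event is independently from source P with probability p = λ_P/(λ_P+λ_Q) = 5/11.7 ≈ 0.4274.
So K ~ Binomial(8, 5/11.7): P(K = 3) = C(8,3) · (5/11.7)^3 · (6.7/11.7)^5 ≈ 0.2691.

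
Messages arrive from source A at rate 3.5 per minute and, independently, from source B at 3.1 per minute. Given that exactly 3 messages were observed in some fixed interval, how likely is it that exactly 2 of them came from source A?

Given the total, each event is independently from source A with probability p = λ_A/(λ_A+λ_B) = 3.5/6.6 ≈ 0.5303.
So K ~ Binomial(3, 3.5/6.6): P(K = 2) = C(3,2) · (3.5/6.6)^2 · (3.1/6.6)^1 ≈ 0.3963.

0.3963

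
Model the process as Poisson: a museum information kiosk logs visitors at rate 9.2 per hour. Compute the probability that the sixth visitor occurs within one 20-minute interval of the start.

0.0908

Over the interval, μ = 9.2 × 1/3 ≈ 3.06667 (a 20-minute interval = 1/3 hours).
The sixth arrival falls in the interval iff at least 6 events occur there: P(S_6 ≤ t) = P(N ≥ 6) = 1 − P(N ≤ 5) ≈ 0.0908.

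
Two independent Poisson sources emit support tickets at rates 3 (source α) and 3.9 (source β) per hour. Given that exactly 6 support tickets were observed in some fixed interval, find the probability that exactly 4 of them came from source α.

0.1712

Given the total, each event is independently from source α with probability p = λ_α/(λ_α+λ_β) = 3/6.9 ≈ 0.4348.
So K ~ Binomial(6, 3/6.9): P(K = 4) = C(6,4) · (3/6.9)^4 · (3.9/6.9)^2 ≈ 0.1712.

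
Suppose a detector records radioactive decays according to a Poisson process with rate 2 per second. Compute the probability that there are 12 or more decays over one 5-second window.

0.3032

Over the interval, μ = 2 × 5 = 10 (a 5-second window = 5 seconds).
P(N ≥ 12) = 1 − P(N ≤ 11) = 1 − Σ_{j=0}^{11} e^(−μ) μ^j/j! ≈ 0.3032.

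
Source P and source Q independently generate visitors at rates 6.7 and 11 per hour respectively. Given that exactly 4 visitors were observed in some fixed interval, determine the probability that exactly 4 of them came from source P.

0.0205

Given the total, each event is independently from source P with probability p = λ_P/(λ_P+λ_Q) = 6.7/17.7 ≈ 0.3785.
So K ~ Binomial(4, 6.7/17.7): P(K = 4) = C(4,4) · (6.7/17.7)^4 · (11/17.7)^0 ≈ 0.0205.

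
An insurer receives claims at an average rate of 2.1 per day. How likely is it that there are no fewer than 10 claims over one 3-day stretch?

0.1061

Over the interval, μ = 2.1 × 3 = 6.3 (a 3-day stretch = 3 days).
P(N ≥ 10) = 1 − P(N ≤ 9) = 1 − Σ_{j=0}^{9} e^(−μ) μ^j/j! ≈ 0.1061.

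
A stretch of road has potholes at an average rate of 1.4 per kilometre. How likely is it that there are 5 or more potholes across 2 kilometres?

0.1523

Over the interval, μ = 1.4 × 2 = 2.8 (2 kilometres).
P(N ≥ 5) = 1 − P(N ≤ 4) = 1 − Σ_{j=0}^{4} e^(−μ) μ^j/j! ≈ 0.1523.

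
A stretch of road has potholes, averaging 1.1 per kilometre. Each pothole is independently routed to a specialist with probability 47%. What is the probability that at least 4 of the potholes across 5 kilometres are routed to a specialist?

0.2607

Thinning: the potholes that are routed to a specialist themselves form a Poisson process with rate 0.47 × 1.1 = 0.517 per kilometre.
Over the interval, μ = 0.517 × 5 = 2.585 (5 kilometres).
P(N ≥ 4) = 1 − P(N ≤ 3) ≈ 0.2607.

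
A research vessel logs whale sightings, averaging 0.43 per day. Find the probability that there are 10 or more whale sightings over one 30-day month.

0.8275

Over the interval, μ = 0.43 × 30 = 12.9 (a 30-day month = 30 days).
P(N ≥ 10) = 1 − P(N ≤ 9) = 1 − Σ_{j=0}^{9} e^(−μ) μ^j/j! ≈ 0.8275.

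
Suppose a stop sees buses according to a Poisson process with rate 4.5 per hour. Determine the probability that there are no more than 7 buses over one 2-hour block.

0.3239

Over the interval, μ = 4.5 × 2 = 9 (a 2-hour block = 2 hours).
P(N ≤ 7) = Σ_{j=0}^{7} e^(−μ) μ^j/j! ≈ 0.3239.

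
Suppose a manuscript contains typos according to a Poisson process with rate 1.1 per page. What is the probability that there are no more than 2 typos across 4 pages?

0.1851

Over the interval, μ = 1.1 × 4 = 4.4 (4 pages).
P(N ≤ 2) = Σ_{j=0}^{2} e^(−μ) μ^j/j! ≈ 0.1851.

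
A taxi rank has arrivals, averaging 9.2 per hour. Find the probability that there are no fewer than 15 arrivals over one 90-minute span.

0.4084

Over the interval, μ = 9.2 × 1.5 = 13.8 (a 90-minute span = 1.5 hours).
P(N ≥ 15) = 1 − P(N ≤ 14) = 1 − Σ_{j=0}^{14} e^(−μ) μ^j/j! ≈ 0.4084.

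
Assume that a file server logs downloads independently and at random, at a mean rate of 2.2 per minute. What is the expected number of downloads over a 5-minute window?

11

E[N] = λt = 2.2 × 5 = 11 (a 5-minute window = 5 minutes).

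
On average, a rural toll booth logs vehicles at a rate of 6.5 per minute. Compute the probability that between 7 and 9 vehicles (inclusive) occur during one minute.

0.3509

With mean μ = 6.5 per minute,
P(7 ≤ N ≤ 9) = Σ_{j=7}^{9} e^(−6.5) · 6.5^j/j! ≈ 0.3509.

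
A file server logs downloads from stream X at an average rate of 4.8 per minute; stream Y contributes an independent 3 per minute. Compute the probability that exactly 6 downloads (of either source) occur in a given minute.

Independent Poisson processes superpose: combined rate λ = 4.8 + 3 = 7.8 per minute.
So μ = 7.8.
P(N = 6) = e^(−7.8) · 7.8^6/6! ≈ 0.1282.

0.1282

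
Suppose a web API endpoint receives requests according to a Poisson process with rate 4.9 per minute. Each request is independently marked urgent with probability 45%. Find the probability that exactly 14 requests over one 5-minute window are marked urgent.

Thinning: the requests that are marked urgent themselves form a Poisson process with rate 0.45 × 4.9 = 2.205 per minute.
Over the interval, μ = 2.205 × 5 = 11.025 (a 5-minute window = 5 minutes).
P(N = 14) = e^(−11.025) · 11.025^14/14! ≈ 0.0732.

0.0732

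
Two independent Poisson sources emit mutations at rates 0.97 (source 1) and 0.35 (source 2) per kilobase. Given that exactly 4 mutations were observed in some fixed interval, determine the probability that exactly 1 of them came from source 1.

Given the total, each event is independently from source 1 with probability p = λ_1/(λ_1+λ_2) = 0.97/1.32 ≈ 0.7348.
So K ~ Binomial(4, 0.97/1.32): P(K = 1) = C(4,1) · (0.97/1.32)^1 · (0.35/1.32)^3 ≈ 0.0548.

0.0548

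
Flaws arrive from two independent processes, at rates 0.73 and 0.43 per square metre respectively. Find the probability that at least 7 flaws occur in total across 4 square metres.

Independent Poisson processes superpose: combined rate λ = 0.73 + 0.43 = 1.16 per square metre.
Over the interval, μ = 1.16 × 4 = 4.64 (4 square metres).
P(N ≥ 7) = 1 − P(N ≤ 6) ≈ 0.1873.

0.1873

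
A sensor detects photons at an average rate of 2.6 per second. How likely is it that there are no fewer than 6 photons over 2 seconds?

Over the interval, μ = 2.6 × 2 = 5.2 (2 seconds).
P(N ≥ 6) = 1 − P(N ≤ 5) = 1 − Σ_{j=0}^{5} e^(−μ) μ^j/j! ≈ 0.4191.

0.4191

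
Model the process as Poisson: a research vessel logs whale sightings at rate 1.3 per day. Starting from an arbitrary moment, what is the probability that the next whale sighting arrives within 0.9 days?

Inter-arrival times are exponential with rate λ = 1.3 per day.
P(T ≤ 0.9) = 1 − e^(−λt) = 1 − e^(−1.3 × 0.9) = 1 − e^(−1.17) ≈ 0.6896.

0.6896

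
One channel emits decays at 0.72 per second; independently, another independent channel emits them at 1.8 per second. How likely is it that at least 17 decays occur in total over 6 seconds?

Independent Poisson processes superpose: combined rate λ = 0.72 + 1.8 = 2.52 per second.
Over the interval, μ = 2.52 × 6 = 15.12 (6 seconds).
P(N ≥ 17) = 1 − P(N ≤ 16) ≈ 0.3474.

0.3474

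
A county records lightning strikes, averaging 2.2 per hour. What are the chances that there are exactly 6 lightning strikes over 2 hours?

Over the interval, μ = 2.2 × 2 = 4.4 (2 hours).
P(N = 6) = e^(−μ) μ^6/6! = e^(−4.4) · 4.4^6/720 ≈ 0.1237.

0.1237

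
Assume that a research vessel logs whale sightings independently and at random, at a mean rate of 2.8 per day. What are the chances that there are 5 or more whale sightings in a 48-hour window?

Over the interval, μ = 2.8 × 2 = 5.6 (a 48-hour window = 2 days).
P(N ≥ 5) = 1 − P(N ≤ 4) = 1 − Σ_{j=0}^{4} e^(−μ) μ^j/j! ≈ 0.6578.

0.6578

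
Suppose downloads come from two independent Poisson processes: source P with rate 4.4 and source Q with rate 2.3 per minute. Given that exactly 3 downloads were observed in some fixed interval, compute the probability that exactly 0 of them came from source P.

0.0405

Given the total, each event is independently from source P with probability p = λ_P/(λ_P+λ_Q) = 4.4/6.7 ≈ 0.6567.
So K ~ Binomial(3, 4.4/6.7): P(K = 0) = C(3,0) · (4.4/6.7)^0 · (2.3/6.7)^3 ≈ 0.0405.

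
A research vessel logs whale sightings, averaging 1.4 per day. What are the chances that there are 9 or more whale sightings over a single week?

Over the interval, μ = 1.4 × 7 = 9.8 (a week = 7 days).
P(N ≥ 9) = 1 − P(N ≤ 8) = 1 − Σ_{j=0}^{8} e^(−μ) μ^j/j! ≈ 0.6442.

0.6442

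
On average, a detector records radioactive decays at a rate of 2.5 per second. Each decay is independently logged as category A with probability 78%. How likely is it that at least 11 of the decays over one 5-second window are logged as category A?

0.3857

Thinning: the decays that are logged as category A themselves form a Poisson process with rate 0.78 × 2.5 = 1.95 per second.
Over the interval, μ = 1.95 × 5 = 9.75 (a 5-second window = 5 seconds).
P(N ≥ 11) = 1 − P(N ≤ 10) ≈ 0.3857.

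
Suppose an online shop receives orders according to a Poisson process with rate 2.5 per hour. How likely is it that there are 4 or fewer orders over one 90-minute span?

0.6775

Over the interval, μ = 2.5 × 1.5 = 3.75 (a 90-minute span = 1.5 hours).
P(N ≤ 4) = Σ_{j=0}^{4} e^(−μ) μ^j/j! ≈ 0.6775.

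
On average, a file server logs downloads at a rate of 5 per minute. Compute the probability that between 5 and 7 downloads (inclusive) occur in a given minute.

0.4261

With mean μ = 5 per minute,
P(5 ≤ N ≤ 7) = Σ_{j=5}^{7} e^(−5) · 5^j/j! ≈ 0.4261.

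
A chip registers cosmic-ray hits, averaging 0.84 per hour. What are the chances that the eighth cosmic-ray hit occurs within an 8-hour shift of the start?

0.3596

Over the interval, μ = 0.84 × 8 = 6.72 (an 8-hour shift = 8 hours).
The eighth arrival falls in the interval iff at least 8 events occur there: P(S_8 ≤ t) = P(N ≥ 8) = 1 − P(N ≤ 7) ≈ 0.3596.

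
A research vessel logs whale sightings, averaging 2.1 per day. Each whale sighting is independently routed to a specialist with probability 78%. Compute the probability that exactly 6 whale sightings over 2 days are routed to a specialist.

0.0649

Thinning: the whale sightings that are routed to a specialist themselves form a Poisson process with rate 0.78 × 2.1 = 1.638 per day.
Over the interval, μ = 1.638 × 2 = 3.276 (2 days).
P(N = 6) = e^(−3.276) · 3.276^6/6! ≈ 0.0649.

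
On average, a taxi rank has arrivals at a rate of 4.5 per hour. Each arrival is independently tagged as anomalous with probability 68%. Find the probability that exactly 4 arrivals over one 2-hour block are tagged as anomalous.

Thinning: the arrivals that are tagged as anomalous themselves form a Poisson process with rate 0.68 × 4.5 = 3.06 per hour.
Over the interval, μ = 3.06 × 2 = 6.12 (a 2-hour block = 2 hours).
P(N = 4) = e^(−6.12) · 6.12^4/4! ≈ 0.1285.

0.1285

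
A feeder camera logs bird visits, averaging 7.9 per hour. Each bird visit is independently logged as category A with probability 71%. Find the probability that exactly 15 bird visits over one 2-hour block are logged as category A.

Thinning: the bird visits that are logged as category A themselves form a Poisson process with rate 0.71 × 7.9 = 5.609 per hour.
Over the interval, μ = 5.609 × 2 = 11.218 (a 2-hour block = 2 hours).
P(N = 15) = e^(−11.218) · 11.218^15/15! ≈ 0.0576.

0.0576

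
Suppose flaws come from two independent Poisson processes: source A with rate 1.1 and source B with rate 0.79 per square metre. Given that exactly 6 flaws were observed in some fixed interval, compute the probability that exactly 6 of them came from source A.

Given the total, each event is independently from source A with probability p = λ_A/(λ_A+λ_B) = 1.1/1.89 ≈ 0.5820.
So K ~ Binomial(6, 1.1/1.89): P(K = 6) = C(6,6) · (1.1/1.89)^6 · (0.79/1.89)^0 ≈ 0.0389.

0.0389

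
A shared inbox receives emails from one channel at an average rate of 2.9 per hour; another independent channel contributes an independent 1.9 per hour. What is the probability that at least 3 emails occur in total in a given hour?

0.8575

Independent Poisson processes superpose: combined rate λ = 2.9 + 1.9 = 4.8 per hour.
So μ = 4.8.
P(N ≥ 3) = 1 − P(N ≤ 2) ≈ 0.8575.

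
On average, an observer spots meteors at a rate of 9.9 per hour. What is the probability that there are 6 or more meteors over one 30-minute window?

0.3753

Over the interval, μ = 9.9 × 0.5 = 4.95 (a 30-minute window = 0.5 hours).
P(N ≥ 6) = 1 − P(N ≤ 5) = 1 − Σ_{j=0}^{5} e^(−μ) μ^j/j! ≈ 0.3753.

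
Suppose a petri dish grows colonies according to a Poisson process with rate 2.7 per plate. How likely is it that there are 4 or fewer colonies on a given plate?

With mean μ = 2.7 per plate,
P(N ≤ 4) = Σ_{j=0}^{4} e^(−μ) μ^j/j! ≈ 0.8629.

0.8629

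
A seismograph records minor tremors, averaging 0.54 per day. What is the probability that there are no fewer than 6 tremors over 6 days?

0.1100

Over the interval, μ = 0.54 × 6 = 3.24 (6 days).
P(N ≥ 6) = 1 − P(N ≤ 5) = 1 − Σ_{j=0}^{5} e^(−μ) μ^j/j! ≈ 0.1100.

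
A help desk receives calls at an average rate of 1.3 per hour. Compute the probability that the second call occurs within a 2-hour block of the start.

Over the interval, μ = 1.3 × 2 = 2.6 (a 2-hour block = 2 hours).
The second arrival falls in the interval iff at least 2 events occur there: P(S_2 ≤ t) = P(N ≥ 2) = 1 − P(N ≤ 1) ≈ 0.7326.

0.7326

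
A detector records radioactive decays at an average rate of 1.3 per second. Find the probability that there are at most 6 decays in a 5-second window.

Over the interval, μ = 1.3 × 5 = 6.5 (a 5-second window = 5 seconds).
P(N ≤ 6) = Σ_{j=0}^{6} e^(−μ) μ^j/j! ≈ 0.5265.

0.5265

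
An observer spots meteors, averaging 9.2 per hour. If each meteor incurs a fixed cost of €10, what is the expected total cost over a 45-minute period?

€69

E[N] = 9.2 × 0.75 = 6.9 (a 45-minute period = 0.75 hours); E[cost] = 6.9 × €10 = €69.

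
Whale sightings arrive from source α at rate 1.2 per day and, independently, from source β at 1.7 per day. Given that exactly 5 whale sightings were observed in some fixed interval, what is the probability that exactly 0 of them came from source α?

Given the total, each event is independently from source α with probability p = λ_α/(λ_α+λ_β) = 1.2/2.9 ≈ 0.4138.
So K ~ Binomial(5, 1.2/2.9): P(K = 0) = C(5,0) · (1.2/2.9)^0 · (1.7/2.9)^5 ≈ 0.0692.

0.0692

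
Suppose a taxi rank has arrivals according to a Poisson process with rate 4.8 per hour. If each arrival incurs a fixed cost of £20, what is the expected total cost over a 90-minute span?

£144

E[N] = 4.8 × 1.5 = 7.2 (a 90-minute span = 1.5 hours); E[cost] = 7.2 × £20 = £144.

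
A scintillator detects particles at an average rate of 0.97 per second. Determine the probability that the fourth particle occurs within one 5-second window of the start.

0.7133

Over the interval, μ = 0.97 × 5 = 4.85 (a 5-second window = 5 seconds).
The fourth arrival falls in the interval iff at least 4 events occur there: P(S_4 ≤ t) = P(N ≥ 4) = 1 − P(N ≤ 3) ≈ 0.7133.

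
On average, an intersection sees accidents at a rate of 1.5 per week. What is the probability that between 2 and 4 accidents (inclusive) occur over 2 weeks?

Over the interval, μ = 1.5 × 2 = 3 (2 weeks).
P(2 ≤ N ≤ 4) = Σ_{j=2}^{4} e^(−3) · 3^j/j! ≈ 0.6161.

0.6161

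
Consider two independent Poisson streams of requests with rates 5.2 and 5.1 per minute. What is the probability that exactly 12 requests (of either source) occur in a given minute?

0.1001

Independent Poisson processes superpose: combined rate λ = 5.2 + 5.1 = 10.3 per minute.
So μ = 10.3.
P(N = 12) = e^(−10.3) · 10.3^12/12! ≈ 0.1001.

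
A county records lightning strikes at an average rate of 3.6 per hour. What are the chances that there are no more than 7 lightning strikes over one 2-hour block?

0.5689

Over the interval, μ = 3.6 × 2 = 7.2 (a 2-hour block = 2 hours).
P(N ≤ 7) = Σ_{j=0}^{7} e^(−μ) μ^j/j! ≈ 0.5689.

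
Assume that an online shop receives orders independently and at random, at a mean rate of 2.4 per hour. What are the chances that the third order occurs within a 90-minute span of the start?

Over the interval, μ = 2.4 × 1.5 = 3.6 (a 90-minute span = 1.5 hours).
The third arrival falls in the interval iff at least 3 events occur there: P(S_3 ≤ t) = P(N ≥ 3) = 1 − P(N ≤ 2) ≈ 0.6973.

0.6973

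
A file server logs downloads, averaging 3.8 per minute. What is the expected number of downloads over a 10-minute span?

38

E[N] = λt = 3.8 × 10 = 38 (a 10-minute span = 10 minutes).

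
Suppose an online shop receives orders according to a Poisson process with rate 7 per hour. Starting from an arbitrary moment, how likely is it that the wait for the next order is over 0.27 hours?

The wait for the next event is exponential with rate λ = 7 per hour.
P(T > 0.27) = e^(−λt) = e^(−7 × 0.27) = e^(−1.89) ≈ 0.1511.

0.1511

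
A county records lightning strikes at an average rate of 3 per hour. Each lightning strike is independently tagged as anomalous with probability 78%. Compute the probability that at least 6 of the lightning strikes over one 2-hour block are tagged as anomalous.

Thinning: the lightning strikes that are tagged as anomalous themselves form a Poisson process with rate 0.78 × 3 = 2.34 per hour.
Over the interval, μ = 2.34 × 2 = 4.68 (a 2-hour block = 2 hours).
P(N ≥ 6) = 1 − P(N ≤ 5) ≈ 0.3281.

0.3281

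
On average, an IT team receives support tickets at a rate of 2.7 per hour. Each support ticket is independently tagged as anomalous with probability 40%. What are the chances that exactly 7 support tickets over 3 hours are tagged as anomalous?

0.0291

Thinning: the support tickets that are tagged as anomalous themselves form a Poisson process with rate 0.4 × 2.7 = 1.08 per hour.
Over the interval, μ = 1.08 × 3 = 3.24 (3 hours).
P(N = 7) = e^(−3.24) · 3.24^7/7! ≈ 0.0291.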